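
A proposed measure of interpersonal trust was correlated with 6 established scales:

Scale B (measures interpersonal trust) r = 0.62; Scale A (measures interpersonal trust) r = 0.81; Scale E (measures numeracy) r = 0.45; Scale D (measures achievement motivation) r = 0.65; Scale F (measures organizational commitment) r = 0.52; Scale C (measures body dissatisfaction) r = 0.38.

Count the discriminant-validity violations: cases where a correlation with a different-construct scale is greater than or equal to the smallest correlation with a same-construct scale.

Convergent (same construct = interpersonal trust): Scale B, Scale A.
Smallest convergent = 0.62. Discriminant values: 0.45, 0.65, 0.52, 0.38; count ≥ 0.62 → 1.

1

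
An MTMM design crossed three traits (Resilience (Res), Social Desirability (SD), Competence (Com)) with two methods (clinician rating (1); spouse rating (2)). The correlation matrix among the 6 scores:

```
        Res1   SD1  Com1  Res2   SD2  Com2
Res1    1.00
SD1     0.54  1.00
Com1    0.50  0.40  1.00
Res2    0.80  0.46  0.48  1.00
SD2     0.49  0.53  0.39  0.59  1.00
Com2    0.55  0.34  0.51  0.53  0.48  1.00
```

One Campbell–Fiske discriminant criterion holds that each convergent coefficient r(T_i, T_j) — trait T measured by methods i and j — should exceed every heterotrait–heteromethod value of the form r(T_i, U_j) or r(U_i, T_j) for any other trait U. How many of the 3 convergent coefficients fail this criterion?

Convergent coefficients and their comparison sets:
Res (methods 1·2): 0.80 vs {0.49, 0.46, 0.55, 0.48} → pass.
SD (methods 1·2): 0.53 vs {0.46, 0.49, 0.34, 0.39} → pass.
Com (methods 1·2): 0.51 vs {0.48, 0.55, 0.39, 0.34} → fail.
1 of 3 fail.

1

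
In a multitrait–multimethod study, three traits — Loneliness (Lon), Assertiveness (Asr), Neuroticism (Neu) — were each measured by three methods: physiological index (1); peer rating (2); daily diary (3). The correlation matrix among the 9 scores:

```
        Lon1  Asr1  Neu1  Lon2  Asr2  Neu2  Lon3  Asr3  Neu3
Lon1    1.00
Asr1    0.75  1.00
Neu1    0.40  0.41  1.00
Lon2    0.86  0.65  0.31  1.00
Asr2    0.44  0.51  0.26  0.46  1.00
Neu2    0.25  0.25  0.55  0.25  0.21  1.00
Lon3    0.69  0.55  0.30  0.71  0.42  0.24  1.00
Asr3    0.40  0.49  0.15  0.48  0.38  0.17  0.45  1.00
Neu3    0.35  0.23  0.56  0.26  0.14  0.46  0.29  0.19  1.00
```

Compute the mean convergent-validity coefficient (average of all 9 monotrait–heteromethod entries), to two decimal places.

0.58

Convergent values: 0.86, 0.69, 0.71, 0.51, 0.49, 0.38, 0.55, 0.56, 0.46; mean = 5.21/9 = 0.58.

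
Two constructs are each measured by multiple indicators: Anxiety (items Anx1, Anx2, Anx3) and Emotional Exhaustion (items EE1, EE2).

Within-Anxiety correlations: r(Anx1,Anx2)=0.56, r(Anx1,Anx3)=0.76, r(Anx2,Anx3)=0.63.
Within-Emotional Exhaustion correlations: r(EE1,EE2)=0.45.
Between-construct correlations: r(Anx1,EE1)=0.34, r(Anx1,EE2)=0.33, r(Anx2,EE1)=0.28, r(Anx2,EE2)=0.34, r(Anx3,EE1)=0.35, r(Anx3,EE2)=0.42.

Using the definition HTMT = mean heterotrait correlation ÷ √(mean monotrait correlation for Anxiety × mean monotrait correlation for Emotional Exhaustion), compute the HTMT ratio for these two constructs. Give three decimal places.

Between-construct mean = 2.06/6 = 0.3433.
Mean within-Anx = 1.95/3 = 0.6500; mean within-EE = 0.45/1 = 0.4500.
Geometric mean = √(0.6500 × 0.4500) = 0.5408.
HTMT = 0.3433 / 0.5408 = 0.635.

0.635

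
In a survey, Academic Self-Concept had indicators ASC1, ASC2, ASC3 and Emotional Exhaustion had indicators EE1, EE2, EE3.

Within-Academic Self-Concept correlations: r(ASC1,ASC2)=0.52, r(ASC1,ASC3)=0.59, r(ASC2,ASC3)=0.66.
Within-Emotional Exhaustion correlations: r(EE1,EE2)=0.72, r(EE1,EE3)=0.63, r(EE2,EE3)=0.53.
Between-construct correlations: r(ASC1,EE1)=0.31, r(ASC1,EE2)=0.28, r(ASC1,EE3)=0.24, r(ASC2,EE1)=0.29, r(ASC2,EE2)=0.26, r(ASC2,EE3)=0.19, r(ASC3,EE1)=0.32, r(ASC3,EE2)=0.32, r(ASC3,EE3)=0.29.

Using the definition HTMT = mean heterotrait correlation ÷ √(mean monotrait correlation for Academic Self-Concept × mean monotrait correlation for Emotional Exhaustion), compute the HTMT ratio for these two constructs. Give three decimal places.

0.457

Mean between = 2.50/9 = 0.2778.
Mean within-ASC = 1.77/3 = 0.5900; mean within-EE = 1.88/3 = 0.6267.
Geometric mean = √(0.5900 × 0.6267) = 0.6081.
HTMT = 0.2778 / 0.6081 = 0.457.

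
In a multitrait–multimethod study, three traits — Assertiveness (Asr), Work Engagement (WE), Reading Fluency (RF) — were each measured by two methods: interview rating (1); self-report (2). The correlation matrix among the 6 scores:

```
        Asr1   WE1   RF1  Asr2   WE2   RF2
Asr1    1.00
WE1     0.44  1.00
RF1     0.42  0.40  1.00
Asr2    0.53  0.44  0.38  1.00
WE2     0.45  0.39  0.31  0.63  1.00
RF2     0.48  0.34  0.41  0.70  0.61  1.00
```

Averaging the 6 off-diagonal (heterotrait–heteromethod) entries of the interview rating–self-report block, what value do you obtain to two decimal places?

0.40

HTHM values (method 1 × method 2): 0.45, 0.48, 0.44, 0.34, 0.38, 0.31; mean = 2.40/6 = 0.40.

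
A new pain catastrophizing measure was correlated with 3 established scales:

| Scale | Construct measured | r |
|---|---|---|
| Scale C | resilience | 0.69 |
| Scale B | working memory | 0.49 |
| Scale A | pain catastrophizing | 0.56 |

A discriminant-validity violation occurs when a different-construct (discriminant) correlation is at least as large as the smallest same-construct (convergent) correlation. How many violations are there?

1

Convergent (same construct = pain catastrophizing): Scale A.
Smallest convergent = 0.56. Discriminant values: 0.69, 0.49; count ≥ 0.56 → 1.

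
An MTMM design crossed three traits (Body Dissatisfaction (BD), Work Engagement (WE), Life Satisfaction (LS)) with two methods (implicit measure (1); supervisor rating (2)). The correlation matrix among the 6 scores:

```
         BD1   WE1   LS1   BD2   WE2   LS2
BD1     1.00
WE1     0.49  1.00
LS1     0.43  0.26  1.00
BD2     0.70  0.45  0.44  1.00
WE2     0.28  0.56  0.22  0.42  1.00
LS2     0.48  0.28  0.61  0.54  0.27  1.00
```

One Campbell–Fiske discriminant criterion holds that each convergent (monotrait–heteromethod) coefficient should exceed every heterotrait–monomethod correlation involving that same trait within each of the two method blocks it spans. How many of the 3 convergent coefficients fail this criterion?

Each convergent coefficient versus the relevant comparison correlations:
BD (methods 1·2): 0.70 vs {0.49, 0.42, 0.43, 0.54} → pass.
WE (methods 1·2): 0.56 vs {0.49, 0.42, 0.26, 0.27} → pass.
LS (methods 1·2): 0.61 vs {0.43, 0.54, 0.26, 0.27} → pass.
0 of 3 fail.

0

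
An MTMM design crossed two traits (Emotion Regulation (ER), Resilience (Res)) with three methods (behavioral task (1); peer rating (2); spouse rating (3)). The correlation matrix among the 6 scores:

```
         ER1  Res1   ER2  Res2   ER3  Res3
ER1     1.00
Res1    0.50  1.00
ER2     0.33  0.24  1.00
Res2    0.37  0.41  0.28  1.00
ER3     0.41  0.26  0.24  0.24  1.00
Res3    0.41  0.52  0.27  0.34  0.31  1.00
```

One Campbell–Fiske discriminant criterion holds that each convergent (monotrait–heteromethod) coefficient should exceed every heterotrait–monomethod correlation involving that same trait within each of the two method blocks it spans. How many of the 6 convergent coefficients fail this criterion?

Each convergent coefficient versus the relevant comparison correlations:
ER (methods 1·2): 0.33 vs {0.50, 0.28} → fail.
ER (methods 1·3): 0.41 vs {0.50, 0.31} → fail.
ER (methods 2·3): 0.24 vs {0.28, 0.31} → fail.
Res (methods 1·2): 0.41 vs {0.50, 0.28} → fail.
Res (methods 1·3): 0.52 vs {0.50, 0.31} → pass.
Res (methods 2·3): 0.34 vs {0.28, 0.31} → pass.
4 of 6 fail.

4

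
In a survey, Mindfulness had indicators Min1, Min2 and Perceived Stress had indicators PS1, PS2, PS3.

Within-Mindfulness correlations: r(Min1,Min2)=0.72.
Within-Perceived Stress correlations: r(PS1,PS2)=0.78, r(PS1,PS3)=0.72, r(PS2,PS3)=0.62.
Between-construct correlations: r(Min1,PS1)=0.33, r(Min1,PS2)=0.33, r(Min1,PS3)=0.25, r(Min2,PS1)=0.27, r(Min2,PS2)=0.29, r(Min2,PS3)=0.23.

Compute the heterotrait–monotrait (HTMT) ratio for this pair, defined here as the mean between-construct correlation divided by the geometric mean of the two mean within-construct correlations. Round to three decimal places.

Between-construct mean = 1.70/6 = 0.2833.
Mean within-Min = 0.72/1 = 0.7200; mean within-PS = 2.12/3 = 0.7067.
Geometric mean = √(0.7200 × 0.7067) = 0.7133.
HTMT = 0.2833 / 0.7133 = 0.397.

0.397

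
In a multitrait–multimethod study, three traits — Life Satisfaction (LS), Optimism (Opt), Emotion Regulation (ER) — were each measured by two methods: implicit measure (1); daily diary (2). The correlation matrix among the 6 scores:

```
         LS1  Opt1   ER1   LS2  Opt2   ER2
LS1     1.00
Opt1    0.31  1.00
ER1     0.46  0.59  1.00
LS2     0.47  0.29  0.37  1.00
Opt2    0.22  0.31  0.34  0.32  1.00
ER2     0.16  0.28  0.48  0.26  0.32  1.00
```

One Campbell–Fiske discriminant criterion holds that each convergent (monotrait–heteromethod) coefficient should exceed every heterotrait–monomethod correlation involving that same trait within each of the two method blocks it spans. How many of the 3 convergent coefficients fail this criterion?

Each convergent coefficient versus the relevant comparison correlations:
LS (methods 1·2): 0.47 vs {0.31, 0.32, 0.46, 0.26} → pass.
Opt (methods 1·2): 0.31 vs {0.31, 0.32, 0.59, 0.32} → fail.
ER (methods 1·2): 0.48 vs {0.46, 0.26, 0.59, 0.32} → fail.
2 of 3 fail.

2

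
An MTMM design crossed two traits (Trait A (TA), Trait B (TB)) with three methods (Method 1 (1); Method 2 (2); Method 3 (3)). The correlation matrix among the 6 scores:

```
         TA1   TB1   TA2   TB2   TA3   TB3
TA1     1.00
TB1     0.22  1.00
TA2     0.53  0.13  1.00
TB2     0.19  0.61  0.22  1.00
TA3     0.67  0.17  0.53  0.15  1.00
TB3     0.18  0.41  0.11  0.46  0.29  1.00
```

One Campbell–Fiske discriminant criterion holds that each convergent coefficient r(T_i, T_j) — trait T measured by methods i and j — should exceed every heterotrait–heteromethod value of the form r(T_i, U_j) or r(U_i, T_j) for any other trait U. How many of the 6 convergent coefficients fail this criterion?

Checking each validity diagonal entry against its comparison values:
TA (methods 1·2): 0.53 vs {0.19, 0.13} → pass.
TA (methods 1·3): 0.67 vs {0.18, 0.17} → pass.
TA (methods 2·3): 0.53 vs {0.11, 0.15} → pass.
TB (methods 1·2): 0.61 vs {0.13, 0.19} → pass.
TB (methods 1·3): 0.41 vs {0.17, 0.18} → pass.
TB (methods 2·3): 0.46 vs {0.15, 0.11} → pass.
0 of 6 fail.

0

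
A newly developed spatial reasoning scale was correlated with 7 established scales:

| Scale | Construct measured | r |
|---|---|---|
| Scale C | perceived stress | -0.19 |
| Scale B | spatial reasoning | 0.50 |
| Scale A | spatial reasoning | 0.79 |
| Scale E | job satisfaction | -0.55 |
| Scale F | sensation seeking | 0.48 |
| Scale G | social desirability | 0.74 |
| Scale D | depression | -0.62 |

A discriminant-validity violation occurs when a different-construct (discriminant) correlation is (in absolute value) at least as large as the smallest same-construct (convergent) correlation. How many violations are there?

Convergent (same construct = spatial reasoning): Scale B, Scale A.
Smallest convergent = 0.50. Discriminant |r|: 0.19, 0.55, 0.48, 0.74, 0.62; count ≥ 0.50 → 3.

3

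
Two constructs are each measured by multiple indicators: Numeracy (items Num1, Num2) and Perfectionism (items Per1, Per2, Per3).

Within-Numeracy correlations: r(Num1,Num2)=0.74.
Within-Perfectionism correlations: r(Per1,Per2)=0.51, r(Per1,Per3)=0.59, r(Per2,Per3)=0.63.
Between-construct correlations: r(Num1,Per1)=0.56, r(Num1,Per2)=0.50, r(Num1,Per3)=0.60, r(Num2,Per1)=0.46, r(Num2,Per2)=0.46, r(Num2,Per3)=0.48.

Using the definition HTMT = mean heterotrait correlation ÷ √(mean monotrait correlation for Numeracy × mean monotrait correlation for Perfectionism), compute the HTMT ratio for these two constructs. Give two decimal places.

0.78

Mean heterotrait r = 3.06/6 = 0.5100.
Mean within-Num = 0.74/1 = 0.7400; mean within-Per = 1.73/3 = 0.5767.
Geometric mean = √(0.7400 × 0.5767) = 0.6533.
HTMT = 0.5100 / 0.6533 = 0.78.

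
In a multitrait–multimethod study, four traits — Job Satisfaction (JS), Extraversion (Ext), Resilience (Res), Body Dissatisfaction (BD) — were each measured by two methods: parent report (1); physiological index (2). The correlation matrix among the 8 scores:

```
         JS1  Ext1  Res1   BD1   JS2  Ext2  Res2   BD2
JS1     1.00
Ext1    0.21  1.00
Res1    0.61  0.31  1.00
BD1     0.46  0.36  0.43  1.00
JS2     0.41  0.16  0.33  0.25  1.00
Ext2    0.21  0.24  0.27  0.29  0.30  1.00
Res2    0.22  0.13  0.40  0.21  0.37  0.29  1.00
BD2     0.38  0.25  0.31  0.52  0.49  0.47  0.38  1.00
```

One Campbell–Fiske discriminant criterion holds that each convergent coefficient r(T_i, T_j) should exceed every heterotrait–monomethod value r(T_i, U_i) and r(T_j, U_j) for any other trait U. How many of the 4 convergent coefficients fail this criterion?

3

Convergent coefficients and their comparison sets:
JS (methods 1·2): 0.41 vs {0.21, 0.30, 0.61, 0.37, 0.46, 0.49} → fail.
Ext (methods 1·2): 0.24 vs {0.21, 0.30, 0.31, 0.29, 0.36, 0.47} → fail.
Res (methods 1·2): 0.40 vs {0.61, 0.37, 0.31, 0.29, 0.43, 0.38} → fail.
BD (methods 1·2): 0.52 vs {0.46, 0.49, 0.36, 0.47, 0.43, 0.38} → pass.
3 of 4 fail.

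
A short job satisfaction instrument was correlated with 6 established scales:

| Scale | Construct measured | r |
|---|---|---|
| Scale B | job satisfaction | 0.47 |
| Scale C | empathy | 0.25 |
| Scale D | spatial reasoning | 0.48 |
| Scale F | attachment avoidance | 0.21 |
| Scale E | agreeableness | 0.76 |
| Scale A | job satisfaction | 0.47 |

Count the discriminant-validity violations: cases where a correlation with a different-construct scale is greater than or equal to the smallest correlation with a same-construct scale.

Convergent (same construct = job satisfaction): Scale B, Scale A.
Smallest convergent = 0.47. Discriminant values: 0.25, 0.48, 0.21, 0.76; count ≥ 0.47 → 2.

2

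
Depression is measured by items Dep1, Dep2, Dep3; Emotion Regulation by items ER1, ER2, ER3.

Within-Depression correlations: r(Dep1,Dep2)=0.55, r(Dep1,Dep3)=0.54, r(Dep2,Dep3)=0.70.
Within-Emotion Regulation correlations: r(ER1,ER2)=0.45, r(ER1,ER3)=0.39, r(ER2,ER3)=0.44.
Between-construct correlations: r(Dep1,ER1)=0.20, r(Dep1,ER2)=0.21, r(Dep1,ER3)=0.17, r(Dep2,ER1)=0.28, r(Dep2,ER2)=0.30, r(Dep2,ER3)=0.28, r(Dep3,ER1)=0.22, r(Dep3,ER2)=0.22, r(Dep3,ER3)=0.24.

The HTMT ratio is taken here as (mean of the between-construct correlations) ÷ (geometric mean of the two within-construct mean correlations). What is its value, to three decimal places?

0.467

Between-construct mean = 2.12/9 = 0.2356.
Mean within-Dep = 1.79/3 = 0.5967; mean within-ER = 1.28/3 = 0.4267.
Geometric mean = √(0.5967 × 0.4267) = 0.5046.
HTMT = 0.2356 / 0.5046 = 0.467.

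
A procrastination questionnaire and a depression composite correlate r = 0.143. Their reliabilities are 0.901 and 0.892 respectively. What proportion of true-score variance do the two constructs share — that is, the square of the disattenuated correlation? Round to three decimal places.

Disattenuated r = 0.143 / √(0.901 × 0.892) = 0.143 / 0.8965 = 0.1595.
Shared true-score variance = 0.1595² = 0.0254 ≈ 0.025.

0.025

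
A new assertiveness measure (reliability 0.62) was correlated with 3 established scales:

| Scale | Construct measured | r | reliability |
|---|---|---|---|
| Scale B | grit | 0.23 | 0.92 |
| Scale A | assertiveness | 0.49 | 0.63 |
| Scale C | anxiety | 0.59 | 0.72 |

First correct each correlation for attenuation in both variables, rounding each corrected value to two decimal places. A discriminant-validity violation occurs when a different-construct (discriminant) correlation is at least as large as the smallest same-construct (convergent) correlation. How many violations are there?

1

Disattenuated r (r / √(r_scale · r_new)):
  Scale B (disc): 0.23 / √(0.92·0.62) = 0.30
  Scale A (conv): 0.49 / √(0.63·0.62) = 0.78
  Scale C (disc): 0.59 / √(0.72·0.62) = 0.88
Smallest convergent = 0.78. Discriminant values: 0.30, 0.88; count ≥ 0.78 → 1.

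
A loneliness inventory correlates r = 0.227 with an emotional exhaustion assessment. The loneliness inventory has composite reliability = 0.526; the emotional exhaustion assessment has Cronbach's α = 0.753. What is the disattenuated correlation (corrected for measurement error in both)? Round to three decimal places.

r_true = r_obs / √(r_xx · r_yy) = 0.227 / √(0.526 × 0.753) = 0.227 / √0.396078 = 0.227 / 0.6293 ≈ 0.361.

0.361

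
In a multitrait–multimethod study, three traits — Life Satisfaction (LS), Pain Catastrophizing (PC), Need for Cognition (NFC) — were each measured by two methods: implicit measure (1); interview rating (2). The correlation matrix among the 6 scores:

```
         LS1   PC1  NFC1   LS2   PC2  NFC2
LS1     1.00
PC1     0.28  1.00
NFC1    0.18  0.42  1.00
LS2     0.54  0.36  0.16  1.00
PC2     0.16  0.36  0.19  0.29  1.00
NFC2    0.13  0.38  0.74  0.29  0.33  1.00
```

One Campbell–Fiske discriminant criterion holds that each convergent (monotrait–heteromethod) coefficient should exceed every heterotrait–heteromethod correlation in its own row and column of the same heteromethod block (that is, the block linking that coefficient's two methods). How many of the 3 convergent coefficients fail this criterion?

Checking each validity diagonal entry against its comparison values:
LS (methods 1·2): 0.54 vs {0.16, 0.36, 0.13, 0.16} → pass.
PC (methods 1·2): 0.36 vs {0.36, 0.16, 0.38, 0.19} → fail.
NFC (methods 1·2): 0.74 vs {0.16, 0.13, 0.19, 0.38} → pass.
1 of 3 fail.

1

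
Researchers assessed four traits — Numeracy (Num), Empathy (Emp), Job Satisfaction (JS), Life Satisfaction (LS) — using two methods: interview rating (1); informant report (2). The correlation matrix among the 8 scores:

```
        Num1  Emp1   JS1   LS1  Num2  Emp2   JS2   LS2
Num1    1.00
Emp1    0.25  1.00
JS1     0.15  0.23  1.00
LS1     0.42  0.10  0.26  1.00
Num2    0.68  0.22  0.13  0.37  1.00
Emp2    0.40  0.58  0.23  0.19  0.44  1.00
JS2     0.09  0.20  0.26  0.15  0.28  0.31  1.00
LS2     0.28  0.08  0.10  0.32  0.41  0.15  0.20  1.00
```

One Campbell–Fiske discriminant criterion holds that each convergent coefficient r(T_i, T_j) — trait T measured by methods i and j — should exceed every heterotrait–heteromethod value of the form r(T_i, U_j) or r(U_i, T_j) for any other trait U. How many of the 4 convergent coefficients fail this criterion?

1

Convergent coefficients and their comparison sets:
Num (methods 1·2): 0.68 vs {0.40, 0.22, 0.09, 0.13, 0.28, 0.37} → pass.
Emp (methods 1·2): 0.58 vs {0.22, 0.40, 0.20, 0.23, 0.08, 0.19} → pass.
JS (methods 1·2): 0.26 vs {0.13, 0.09, 0.23, 0.20, 0.10, 0.15} → pass.
LS (methods 1·2): 0.32 vs {0.37, 0.28, 0.19, 0.08, 0.15, 0.10} → fail.
1 of 4 fail.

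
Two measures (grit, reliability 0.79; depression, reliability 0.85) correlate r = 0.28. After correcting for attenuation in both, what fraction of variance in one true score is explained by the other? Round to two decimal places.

Disattenuated r = 0.28 / √(0.79 × 0.85) = 0.28 / 0.8195 = 0.3417.
Shared true-score variance = 0.3417² = 0.1168 ≈ 0.12.

0.12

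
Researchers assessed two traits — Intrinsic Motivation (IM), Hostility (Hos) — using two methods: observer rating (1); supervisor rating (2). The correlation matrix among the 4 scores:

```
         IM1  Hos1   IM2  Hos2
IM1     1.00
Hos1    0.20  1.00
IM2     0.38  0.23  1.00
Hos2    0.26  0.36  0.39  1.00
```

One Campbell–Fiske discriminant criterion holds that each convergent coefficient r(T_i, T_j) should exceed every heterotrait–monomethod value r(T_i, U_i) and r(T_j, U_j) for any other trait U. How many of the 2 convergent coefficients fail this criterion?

Checking each validity diagonal entry against its comparison values:
IM (methods 1·2): 0.38 vs {0.20, 0.39} → fail.
Hos (methods 1·2): 0.36 vs {0.20, 0.39} → fail.
2 of 2 fail.

2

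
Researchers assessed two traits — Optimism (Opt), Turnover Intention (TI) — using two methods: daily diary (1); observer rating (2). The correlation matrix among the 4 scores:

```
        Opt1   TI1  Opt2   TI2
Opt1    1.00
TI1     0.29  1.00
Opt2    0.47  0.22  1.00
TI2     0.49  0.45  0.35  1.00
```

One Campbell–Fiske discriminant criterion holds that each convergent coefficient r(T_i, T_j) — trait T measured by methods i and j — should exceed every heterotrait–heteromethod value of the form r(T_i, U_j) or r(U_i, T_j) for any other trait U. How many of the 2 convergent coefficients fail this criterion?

2

Convergent coefficients and their comparison sets:
Opt (methods 1·2): 0.47 vs {0.49, 0.22} → fail.
TI (methods 1·2): 0.45 vs {0.22, 0.49} → fail.
2 of 2 fail.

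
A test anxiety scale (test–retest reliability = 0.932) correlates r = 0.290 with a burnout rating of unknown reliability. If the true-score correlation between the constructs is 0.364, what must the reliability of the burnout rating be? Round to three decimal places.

0.681

r_true = r_obs / √(r_xx · r_yy) ⇒ 0.364 = 0.290 / √(0.932 · r_yy).
√(0.932 · r_yy) = 0.290 / 0.364 = 0.7967; 0.932 · r_yy = 0.6347; r_yy = 0.6347 / 0.932 ≈ 0.681.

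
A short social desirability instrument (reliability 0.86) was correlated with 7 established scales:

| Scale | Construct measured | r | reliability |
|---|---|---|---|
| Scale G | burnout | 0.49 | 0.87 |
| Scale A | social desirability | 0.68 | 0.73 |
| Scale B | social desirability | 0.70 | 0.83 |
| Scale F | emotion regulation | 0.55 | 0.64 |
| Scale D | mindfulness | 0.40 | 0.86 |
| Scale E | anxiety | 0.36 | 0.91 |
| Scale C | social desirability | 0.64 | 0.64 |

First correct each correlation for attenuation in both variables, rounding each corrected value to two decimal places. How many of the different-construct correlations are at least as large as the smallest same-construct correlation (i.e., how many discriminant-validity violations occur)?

0

Disattenuated r (r / √(r_scale · r_new)):
  Scale G (disc): 0.49 / √(0.87·0.86) = 0.57
  Scale A (conv): 0.68 / √(0.73·0.86) = 0.86
  Scale B (conv): 0.70 / √(0.83·0.86) = 0.83
  Scale F (disc): 0.55 / √(0.64·0.86) = 0.74
  Scale D (disc): 0.40 / √(0.86·0.86) = 0.47
  Scale E (disc): 0.36 / √(0.91·0.86) = 0.41
  Scale C (conv): 0.64 / √(0.64·0.86) = 0.86
Smallest convergent = 0.83. Discriminant values: 0.57, 0.74, 0.47, 0.41; count ≥ 0.83 → 0.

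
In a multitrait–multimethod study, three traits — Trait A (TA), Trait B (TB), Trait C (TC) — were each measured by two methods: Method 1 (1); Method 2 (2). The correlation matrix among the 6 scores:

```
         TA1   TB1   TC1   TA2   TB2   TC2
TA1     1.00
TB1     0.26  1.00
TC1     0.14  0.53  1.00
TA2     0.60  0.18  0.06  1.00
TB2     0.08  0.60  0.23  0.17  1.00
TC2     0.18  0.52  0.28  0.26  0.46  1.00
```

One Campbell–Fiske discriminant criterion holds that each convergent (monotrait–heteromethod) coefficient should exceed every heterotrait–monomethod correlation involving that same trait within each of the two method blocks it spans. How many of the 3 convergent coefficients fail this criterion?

Checking each validity diagonal entry against its comparison values:
TA (methods 1·2): 0.60 vs {0.26, 0.17, 0.14, 0.26} → pass.
TB (methods 1·2): 0.60 vs {0.26, 0.17, 0.53, 0.46} → pass.
TC (methods 1·2): 0.28 vs {0.14, 0.26, 0.53, 0.46} → fail.
1 of 3 fail.

1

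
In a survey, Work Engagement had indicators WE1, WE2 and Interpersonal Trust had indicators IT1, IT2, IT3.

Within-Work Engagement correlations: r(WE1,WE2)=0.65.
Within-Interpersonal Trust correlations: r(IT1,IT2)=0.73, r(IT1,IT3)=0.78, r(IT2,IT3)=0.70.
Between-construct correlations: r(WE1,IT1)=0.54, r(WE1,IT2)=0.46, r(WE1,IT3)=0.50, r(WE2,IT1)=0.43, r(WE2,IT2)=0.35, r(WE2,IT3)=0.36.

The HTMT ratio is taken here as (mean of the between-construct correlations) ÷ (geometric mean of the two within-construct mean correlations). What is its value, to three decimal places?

0.636

Mean heterotrait r = 2.64/6 = 0.4400.
Mean within-WE = 0.65/1 = 0.6500; mean within-IT = 2.21/3 = 0.7367.
Geometric mean = √(0.6500 × 0.7367) = 0.6920.
HTMT = 0.4400 / 0.6920 = 0.636.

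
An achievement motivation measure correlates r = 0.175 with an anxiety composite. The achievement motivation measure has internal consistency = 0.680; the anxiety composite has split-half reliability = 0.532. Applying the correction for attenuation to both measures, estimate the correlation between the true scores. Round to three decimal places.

r_true = r_obs / √(r_xx · r_yy) = 0.175 / √(0.680 × 0.532) = 0.175 / √0.361760 = 0.175 / 0.6015 ≈ 0.291.

0.291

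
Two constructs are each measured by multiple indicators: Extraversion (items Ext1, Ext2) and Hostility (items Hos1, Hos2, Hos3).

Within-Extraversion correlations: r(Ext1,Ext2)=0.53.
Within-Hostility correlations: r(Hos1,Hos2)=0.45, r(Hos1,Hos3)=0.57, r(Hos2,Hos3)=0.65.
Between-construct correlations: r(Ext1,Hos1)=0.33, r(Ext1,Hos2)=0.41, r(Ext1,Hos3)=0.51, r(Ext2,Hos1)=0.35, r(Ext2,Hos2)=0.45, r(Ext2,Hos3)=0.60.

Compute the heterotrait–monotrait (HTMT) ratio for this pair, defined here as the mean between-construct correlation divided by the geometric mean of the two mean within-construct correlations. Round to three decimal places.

Mean between = 2.65/6 = 0.4417.
Mean within-Ext = 0.53/1 = 0.5300; mean within-Hos = 1.67/3 = 0.5567.
Geometric mean = √(0.5300 × 0.5567) = 0.5432.
HTMT = 0.4417 / 0.5432 = 0.813.

0.813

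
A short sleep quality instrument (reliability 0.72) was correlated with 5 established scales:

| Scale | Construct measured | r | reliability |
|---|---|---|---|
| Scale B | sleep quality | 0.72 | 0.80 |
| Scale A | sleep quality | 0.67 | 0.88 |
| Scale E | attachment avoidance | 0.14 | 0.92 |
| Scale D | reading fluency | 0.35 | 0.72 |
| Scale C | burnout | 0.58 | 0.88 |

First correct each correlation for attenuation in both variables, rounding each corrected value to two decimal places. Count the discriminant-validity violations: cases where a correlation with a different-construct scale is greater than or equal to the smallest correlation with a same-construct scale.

0

Disattenuated r (r / √(r_scale · r_new)):
  Scale B (conv): 0.72 / √(0.80·0.72) = 0.95
  Scale A (conv): 0.67 / √(0.88·0.72) = 0.84
  Scale E (disc): 0.14 / √(0.92·0.72) = 0.17
  Scale D (disc): 0.35 / √(0.72·0.72) = 0.49
  Scale C (disc): 0.58 / √(0.88·0.72) = 0.73
Smallest convergent = 0.84. Discriminant values: 0.17, 0.49, 0.73; count ≥ 0.84 → 0.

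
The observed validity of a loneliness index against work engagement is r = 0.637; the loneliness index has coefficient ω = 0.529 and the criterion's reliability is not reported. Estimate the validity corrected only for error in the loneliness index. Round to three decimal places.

0.876

Single correction: r_c = r_obs / √r_xx = 0.637 / √0.529 = 0.637 / 0.7273 ≈ 0.876.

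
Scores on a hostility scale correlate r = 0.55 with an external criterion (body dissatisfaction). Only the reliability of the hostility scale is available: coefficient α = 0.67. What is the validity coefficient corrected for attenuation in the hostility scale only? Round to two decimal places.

0.67

Single correction: r_c = r_obs / √r_xx = 0.55 / √0.67 = 0.55 / 0.8185 ≈ 0.67.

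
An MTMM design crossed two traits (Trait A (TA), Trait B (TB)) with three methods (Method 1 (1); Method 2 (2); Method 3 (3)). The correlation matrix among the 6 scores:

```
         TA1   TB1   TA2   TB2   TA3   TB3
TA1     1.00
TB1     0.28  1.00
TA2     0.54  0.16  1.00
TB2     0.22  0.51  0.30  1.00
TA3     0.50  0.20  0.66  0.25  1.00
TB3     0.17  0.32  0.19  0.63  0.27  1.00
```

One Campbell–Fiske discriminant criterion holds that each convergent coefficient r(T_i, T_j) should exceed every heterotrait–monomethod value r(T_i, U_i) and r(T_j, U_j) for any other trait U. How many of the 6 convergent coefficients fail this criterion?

0

Convergent coefficients and their comparison sets:
TA (methods 1·2): 0.54 vs {0.28, 0.30} → pass.
TA (methods 1·3): 0.50 vs {0.28, 0.27} → pass.
TA (methods 2·3): 0.66 vs {0.30, 0.27} → pass.
TB (methods 1·2): 0.51 vs {0.28, 0.30} → pass.
TB (methods 1·3): 0.32 vs {0.28, 0.27} → pass.
TB (methods 2·3): 0.63 vs {0.30, 0.27} → pass.
0 of 6 fail.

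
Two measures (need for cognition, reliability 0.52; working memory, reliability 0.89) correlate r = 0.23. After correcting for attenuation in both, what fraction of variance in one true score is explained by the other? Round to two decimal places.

Disattenuated r = 0.23 / √(0.52 × 0.89) = 0.23 / 0.6803 = 0.3381.
Shared true-score variance = 0.3381² = 0.1143 ≈ 0.11.

0.11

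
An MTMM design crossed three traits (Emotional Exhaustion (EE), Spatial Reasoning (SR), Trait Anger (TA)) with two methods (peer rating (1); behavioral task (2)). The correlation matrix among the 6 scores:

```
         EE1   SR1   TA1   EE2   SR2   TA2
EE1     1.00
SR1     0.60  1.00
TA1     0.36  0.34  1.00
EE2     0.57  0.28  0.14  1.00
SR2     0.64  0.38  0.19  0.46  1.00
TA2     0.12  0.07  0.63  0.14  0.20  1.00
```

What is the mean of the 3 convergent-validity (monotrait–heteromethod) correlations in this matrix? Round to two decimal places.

0.53

Convergent values: 0.57, 0.38, 0.63; mean = 1.58/3 = 0.53.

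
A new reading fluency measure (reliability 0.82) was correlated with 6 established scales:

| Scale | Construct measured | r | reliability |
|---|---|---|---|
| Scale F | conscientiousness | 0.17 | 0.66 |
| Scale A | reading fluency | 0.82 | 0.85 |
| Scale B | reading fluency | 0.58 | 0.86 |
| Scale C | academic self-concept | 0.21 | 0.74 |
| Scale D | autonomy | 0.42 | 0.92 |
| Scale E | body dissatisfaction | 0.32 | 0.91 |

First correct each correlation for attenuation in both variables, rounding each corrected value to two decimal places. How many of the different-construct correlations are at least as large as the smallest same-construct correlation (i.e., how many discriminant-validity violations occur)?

0

Disattenuated r (r / √(r_scale · r_new)):
  Scale F (disc): 0.17 / √(0.66·0.82) = 0.23
  Scale A (conv): 0.82 / √(0.85·0.82) = 0.98
  Scale B (conv): 0.58 / √(0.86·0.82) = 0.69
  Scale C (disc): 0.21 / √(0.74·0.82) = 0.27
  Scale D (disc): 0.42 / √(0.92·0.82) = 0.48
  Scale E (disc): 0.32 / √(0.91·0.82) = 0.37
Smallest convergent = 0.69. Discriminant values: 0.23, 0.27, 0.48, 0.37; count ≥ 0.69 → 0.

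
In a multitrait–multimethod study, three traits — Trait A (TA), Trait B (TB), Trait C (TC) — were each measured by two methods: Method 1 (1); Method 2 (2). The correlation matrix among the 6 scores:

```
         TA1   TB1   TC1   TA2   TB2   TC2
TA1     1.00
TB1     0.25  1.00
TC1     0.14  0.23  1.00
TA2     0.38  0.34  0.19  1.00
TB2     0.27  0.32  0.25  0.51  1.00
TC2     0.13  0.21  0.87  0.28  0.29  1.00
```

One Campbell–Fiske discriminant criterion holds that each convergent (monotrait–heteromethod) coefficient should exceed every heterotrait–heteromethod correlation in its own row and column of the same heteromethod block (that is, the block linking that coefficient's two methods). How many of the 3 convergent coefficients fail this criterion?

Each convergent coefficient versus the relevant comparison correlations:
TA (methods 1·2): 0.38 vs {0.27, 0.34, 0.13, 0.19} → pass.
TB (methods 1·2): 0.32 vs {0.34, 0.27, 0.21, 0.25} → fail.
TC (methods 1·2): 0.87 vs {0.19, 0.13, 0.25, 0.21} → pass.
1 of 3 fail.

1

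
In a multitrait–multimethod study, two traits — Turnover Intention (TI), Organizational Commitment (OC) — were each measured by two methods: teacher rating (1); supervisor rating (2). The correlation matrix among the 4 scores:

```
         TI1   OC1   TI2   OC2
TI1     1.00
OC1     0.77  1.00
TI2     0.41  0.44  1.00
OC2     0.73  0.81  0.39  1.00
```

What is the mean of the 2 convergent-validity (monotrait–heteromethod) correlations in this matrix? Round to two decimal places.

0.61

Convergent values: 0.41, 0.81; mean = 1.22/2 = 0.61.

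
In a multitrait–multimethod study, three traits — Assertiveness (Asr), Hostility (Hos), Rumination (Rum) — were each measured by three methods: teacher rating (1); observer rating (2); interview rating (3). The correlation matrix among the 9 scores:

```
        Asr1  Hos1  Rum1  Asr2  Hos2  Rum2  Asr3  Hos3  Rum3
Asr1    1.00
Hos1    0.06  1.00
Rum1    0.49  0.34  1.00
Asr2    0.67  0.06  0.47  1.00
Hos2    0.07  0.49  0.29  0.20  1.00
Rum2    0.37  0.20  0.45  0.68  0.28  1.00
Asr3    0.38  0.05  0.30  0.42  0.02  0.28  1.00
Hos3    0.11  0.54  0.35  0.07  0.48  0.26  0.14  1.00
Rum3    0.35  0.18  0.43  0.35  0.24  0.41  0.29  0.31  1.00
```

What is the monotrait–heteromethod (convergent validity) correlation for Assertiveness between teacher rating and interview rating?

Same trait (Asr), different methods: r(Asr1, Asr3) = 0.38.

0.38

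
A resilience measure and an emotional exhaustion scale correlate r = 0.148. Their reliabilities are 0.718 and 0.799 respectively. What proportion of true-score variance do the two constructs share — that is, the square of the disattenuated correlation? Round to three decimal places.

0.038

Disattenuated r = 0.148 / √(0.718 × 0.799) = 0.148 / 0.7574 = 0.1954.
Shared true-score variance = 0.1954² = 0.0382 ≈ 0.038.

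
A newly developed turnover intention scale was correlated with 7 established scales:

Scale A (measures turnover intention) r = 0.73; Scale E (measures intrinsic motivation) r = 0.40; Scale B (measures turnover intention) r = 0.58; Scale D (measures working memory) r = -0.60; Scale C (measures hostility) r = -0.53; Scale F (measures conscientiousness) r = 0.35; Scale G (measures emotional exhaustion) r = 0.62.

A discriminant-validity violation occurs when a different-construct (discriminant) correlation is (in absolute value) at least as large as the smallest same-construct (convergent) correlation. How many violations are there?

2

Convergent (same construct = turnover intention): Scale A, Scale B.
Smallest convergent = 0.58. Discriminant |r|: 0.40, 0.60, 0.53, 0.35, 0.62; count ≥ 0.58 → 2.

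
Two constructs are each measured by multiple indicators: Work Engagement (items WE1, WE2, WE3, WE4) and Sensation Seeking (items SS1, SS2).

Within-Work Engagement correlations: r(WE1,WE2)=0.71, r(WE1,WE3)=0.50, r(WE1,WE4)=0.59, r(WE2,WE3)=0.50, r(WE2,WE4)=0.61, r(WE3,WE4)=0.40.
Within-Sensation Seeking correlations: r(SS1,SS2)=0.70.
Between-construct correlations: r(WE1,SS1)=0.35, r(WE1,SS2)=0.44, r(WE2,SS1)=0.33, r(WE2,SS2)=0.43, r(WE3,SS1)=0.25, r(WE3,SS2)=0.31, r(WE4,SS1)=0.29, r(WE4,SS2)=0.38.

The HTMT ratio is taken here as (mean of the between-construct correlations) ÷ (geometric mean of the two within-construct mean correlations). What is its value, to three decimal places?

0.559

Mean heterotrait r = 2.78/8 = 0.3475.
Mean within-WE = 3.31/6 = 0.5517; mean within-SS = 0.70/1 = 0.7000.
Geometric mean = √(0.5517 × 0.7000) = 0.6214.
HTMT = 0.3475 / 0.6214 = 0.559.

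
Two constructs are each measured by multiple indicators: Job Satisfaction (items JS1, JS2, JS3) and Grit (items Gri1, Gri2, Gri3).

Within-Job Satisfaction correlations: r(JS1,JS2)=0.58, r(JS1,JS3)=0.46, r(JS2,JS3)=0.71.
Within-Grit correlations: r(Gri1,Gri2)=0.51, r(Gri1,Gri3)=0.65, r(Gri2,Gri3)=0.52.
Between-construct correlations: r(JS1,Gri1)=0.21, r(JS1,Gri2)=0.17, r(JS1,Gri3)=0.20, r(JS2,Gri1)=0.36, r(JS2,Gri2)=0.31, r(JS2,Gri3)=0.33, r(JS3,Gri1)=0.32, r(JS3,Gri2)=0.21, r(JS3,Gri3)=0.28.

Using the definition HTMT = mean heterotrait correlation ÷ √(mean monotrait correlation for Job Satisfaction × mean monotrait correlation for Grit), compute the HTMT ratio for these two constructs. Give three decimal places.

Mean between = 2.39/9 = 0.2656.
Mean within-JS = 1.75/3 = 0.5833; mean within-Gri = 1.68/3 = 0.5600.
Geometric mean = √(0.5833 × 0.5600) = 0.5715.
HTMT = 0.2656 / 0.5715 = 0.465.

0.465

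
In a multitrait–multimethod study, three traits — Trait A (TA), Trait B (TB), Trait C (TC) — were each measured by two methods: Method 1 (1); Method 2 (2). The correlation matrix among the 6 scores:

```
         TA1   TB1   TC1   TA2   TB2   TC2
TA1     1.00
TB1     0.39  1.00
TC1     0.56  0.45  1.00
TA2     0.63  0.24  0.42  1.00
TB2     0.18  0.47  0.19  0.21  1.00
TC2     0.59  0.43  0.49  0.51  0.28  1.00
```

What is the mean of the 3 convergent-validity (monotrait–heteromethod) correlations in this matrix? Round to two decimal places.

Convergent values: 0.63, 0.47, 0.49; mean = 1.59/3 = 0.53.

0.53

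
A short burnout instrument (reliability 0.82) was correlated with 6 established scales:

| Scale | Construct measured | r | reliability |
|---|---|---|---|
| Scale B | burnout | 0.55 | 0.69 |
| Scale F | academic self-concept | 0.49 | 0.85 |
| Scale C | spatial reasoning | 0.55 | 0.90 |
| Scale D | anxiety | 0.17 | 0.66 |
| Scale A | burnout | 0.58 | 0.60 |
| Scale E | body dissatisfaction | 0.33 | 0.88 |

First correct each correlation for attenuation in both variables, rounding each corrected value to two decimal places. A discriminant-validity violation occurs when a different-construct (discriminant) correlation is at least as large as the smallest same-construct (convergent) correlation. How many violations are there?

Disattenuated r (r / √(r_scale · r_new)):
  Scale B (conv): 0.55 / √(0.69·0.82) = 0.73
  Scale F (disc): 0.49 / √(0.85·0.82) = 0.59
  Scale C (disc): 0.55 / √(0.90·0.82) = 0.64
  Scale D (disc): 0.17 / √(0.66·0.82) = 0.23
  Scale A (conv): 0.58 / √(0.60·0.82) = 0.83
  Scale E (disc): 0.33 / √(0.88·0.82) = 0.39
Smallest convergent = 0.73. Discriminant values: 0.59, 0.64, 0.23, 0.39; count ≥ 0.73 → 0.

0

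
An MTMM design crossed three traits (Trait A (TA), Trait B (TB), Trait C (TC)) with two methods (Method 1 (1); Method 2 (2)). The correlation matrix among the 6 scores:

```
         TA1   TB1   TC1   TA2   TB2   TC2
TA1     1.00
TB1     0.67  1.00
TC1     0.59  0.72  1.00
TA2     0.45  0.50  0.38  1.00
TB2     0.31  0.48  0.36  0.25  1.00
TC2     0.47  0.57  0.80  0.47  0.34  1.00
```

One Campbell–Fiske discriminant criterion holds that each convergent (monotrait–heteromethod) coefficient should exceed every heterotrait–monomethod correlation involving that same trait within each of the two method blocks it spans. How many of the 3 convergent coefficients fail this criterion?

2

Each convergent coefficient versus the relevant comparison correlations:
TA (methods 1·2): 0.45 vs {0.67, 0.25, 0.59, 0.47} → fail.
TB (methods 1·2): 0.48 vs {0.67, 0.25, 0.72, 0.34} → fail.
TC (methods 1·2): 0.80 vs {0.59, 0.47, 0.72, 0.34} → pass.
2 of 3 fail.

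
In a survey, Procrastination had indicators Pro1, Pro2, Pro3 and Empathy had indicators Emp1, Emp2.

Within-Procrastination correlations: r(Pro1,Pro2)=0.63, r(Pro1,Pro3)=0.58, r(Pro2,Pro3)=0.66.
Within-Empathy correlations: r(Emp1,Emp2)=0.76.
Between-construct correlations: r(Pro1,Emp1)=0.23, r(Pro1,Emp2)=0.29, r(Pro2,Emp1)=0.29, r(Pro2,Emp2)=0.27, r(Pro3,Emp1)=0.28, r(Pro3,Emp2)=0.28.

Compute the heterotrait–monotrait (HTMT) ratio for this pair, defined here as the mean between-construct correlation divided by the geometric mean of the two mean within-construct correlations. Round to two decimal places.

Between-construct mean = 1.64/6 = 0.2733.
Mean within-Pro = 1.87/3 = 0.6233; mean within-Emp = 0.76/1 = 0.7600.
Geometric mean = √(0.6233 × 0.7600) = 0.6883.
HTMT = 0.2733 / 0.6883 = 0.40.

0.40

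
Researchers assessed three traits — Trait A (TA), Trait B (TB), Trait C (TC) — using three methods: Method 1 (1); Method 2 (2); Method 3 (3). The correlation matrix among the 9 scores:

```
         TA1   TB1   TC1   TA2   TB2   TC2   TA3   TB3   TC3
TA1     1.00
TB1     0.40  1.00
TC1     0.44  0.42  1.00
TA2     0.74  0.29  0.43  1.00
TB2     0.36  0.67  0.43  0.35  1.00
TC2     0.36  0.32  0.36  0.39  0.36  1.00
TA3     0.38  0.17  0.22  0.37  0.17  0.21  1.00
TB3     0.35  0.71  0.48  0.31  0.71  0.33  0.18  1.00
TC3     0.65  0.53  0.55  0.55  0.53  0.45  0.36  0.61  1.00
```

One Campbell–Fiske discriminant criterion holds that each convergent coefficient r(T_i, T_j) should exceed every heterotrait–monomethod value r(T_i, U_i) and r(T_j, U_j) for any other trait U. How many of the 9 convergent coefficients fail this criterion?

Checking each validity diagonal entry against its comparison values:
TA (methods 1·2): 0.74 vs {0.40, 0.35, 0.44, 0.39} → pass.
TA (methods 1·3): 0.38 vs {0.40, 0.18, 0.44, 0.36} → fail.
TA (methods 2·3): 0.37 vs {0.35, 0.18, 0.39, 0.36} → fail.
TB (methods 1·2): 0.67 vs {0.40, 0.35, 0.42, 0.36} → pass.
TB (methods 1·3): 0.71 vs {0.40, 0.18, 0.42, 0.61} → pass.
TB (methods 2·3): 0.71 vs {0.35, 0.18, 0.36, 0.61} → pass.
TC (methods 1·2): 0.36 vs {0.44, 0.39, 0.42, 0.36} → fail.
TC (methods 1·3): 0.55 vs {0.44, 0.36, 0.42, 0.61} → fail.
TC (methods 2·3): 0.45 vs {0.39, 0.36, 0.36, 0.61} → fail.
5 of 9 fail.

5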